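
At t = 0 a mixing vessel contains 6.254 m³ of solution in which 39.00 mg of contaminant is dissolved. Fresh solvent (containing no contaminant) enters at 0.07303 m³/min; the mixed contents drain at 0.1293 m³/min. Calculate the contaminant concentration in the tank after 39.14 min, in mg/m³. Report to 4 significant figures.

3.550 mg/m³

Total volume: dV/dt = Q_in − Q_out = -0.0562700 m³/min, so V(t) = 6.254 − 0.0562700 t and V(39.14) = 4.05159 m³.
Species balance (pure solvent in): dm/dt = −Q_out · m/V(t).
dm/m = −Q_out dt/(V₀ − 0.0562700 t); integrating gives ln(m/m₀) = −(Q_out/(Q_in−Q_out)) ln(V/V₀).
m = m₀ (V₀/V)^(Q_out/(Q_in−Q_out)) = 39.00 × (6.254/4.05159)^(-2.29785) = 14.3829 mg.
C = m/V = 14.3829/4.05159 = 3.54993 mg/m³.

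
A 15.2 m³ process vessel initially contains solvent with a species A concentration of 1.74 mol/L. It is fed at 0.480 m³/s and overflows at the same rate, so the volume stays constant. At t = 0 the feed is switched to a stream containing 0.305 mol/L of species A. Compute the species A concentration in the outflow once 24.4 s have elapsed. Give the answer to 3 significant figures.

Mass balance on the solute (V constant): V dC/dt = Q(C_in − C).
Rewrite as dC/dt + C/τ = C_in/τ, τ = V/Q = 31.667 s.
Integrating: C(t) = C_in + (C₀ − C_in) e^(−t/τ).
C(24.4) = 0.305 + (1.74 − 0.305)·e^(−24.4/31.667) = 0.305 + (1.4350)·0.46277 = 0.96907 mol/L.

0.969 mol/L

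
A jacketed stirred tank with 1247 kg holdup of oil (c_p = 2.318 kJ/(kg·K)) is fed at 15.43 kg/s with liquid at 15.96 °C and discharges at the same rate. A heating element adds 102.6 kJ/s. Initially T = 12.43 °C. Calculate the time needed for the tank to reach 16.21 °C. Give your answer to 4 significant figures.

Unsteady energy balance on the tank contents: M c_p dT/dt = ṁ c_p (T_in − T) + 102.6.
τ = M/ṁ = 80.8166 s; T_ss = T_in + Q̇/(ṁ c_p) = 18.8286 °C.
T(t) = T_ss + (T₀ − T_ss) e^(−t/τ). Set T = 16.21:
e^(−t/τ) = (16.21 − 18.8286)/(12.43 − 18.8286) = 0.409245
t = −80.8166 · ln(0.409245) = 72.2050 s.

72.20 s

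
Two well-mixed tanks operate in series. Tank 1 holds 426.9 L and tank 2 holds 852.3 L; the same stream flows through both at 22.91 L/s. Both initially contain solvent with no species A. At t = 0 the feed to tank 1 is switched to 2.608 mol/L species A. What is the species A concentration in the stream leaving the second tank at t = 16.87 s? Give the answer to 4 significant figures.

Species balance on tank i: dCᵢ/dt = (Cᵢ₋₁ − Cᵢ)/τᵢ with τᵢ = Vᵢ/Q.
τ₁ = 426.9/22.91 = 18.6338 s; τ₂ = 852.3/22.91 = 37.2021 s.
Solving the cascade with C₁(0)=C₂(0)=0 gives C₂(t) = C_in[1 − (τ₁ e^(−t/τ₁) − τ₂ e^(−t/τ₂))/(τ₁ − τ₂)].
At t = 16.87: e^(−t/τ₁) = 0.404402, e^(−t/τ₂) = 0.635420.
C₂ = 2.608·[1 − (18.6338·0.404402 − 37.2021·0.635420)/(-18.5683)] = 2.608·0.132748 = 0.346206 mol/L.

0.3462 mol/L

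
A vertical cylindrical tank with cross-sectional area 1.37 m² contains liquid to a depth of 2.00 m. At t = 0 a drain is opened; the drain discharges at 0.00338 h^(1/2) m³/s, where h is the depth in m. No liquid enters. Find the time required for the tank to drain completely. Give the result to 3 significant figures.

Unsteady balance on liquid volume: A dh/dt = −0.00338 √h.
∫ h^(−1/2) dh = −(0.00338/A) ∫ dt, giving 2√h = 2√h₀ − (0.00338/A) t.
Set h = 0: 2√h₀ = (0.00338/A) t_empty ⇒ t_empty = 2A√h₀/0.00338.
t_empty = 2·1.37·√2.00/0.00338 = 2.7400·1.4142/0.00338 = 1146.4 s.

1150 s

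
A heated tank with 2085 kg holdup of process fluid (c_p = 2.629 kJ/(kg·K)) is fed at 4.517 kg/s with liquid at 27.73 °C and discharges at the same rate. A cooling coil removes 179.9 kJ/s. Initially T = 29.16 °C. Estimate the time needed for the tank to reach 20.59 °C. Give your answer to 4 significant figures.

335.8 s

First-law balance (no shaft work): M c_p dT/dt = ṁ c_p (T_in − T) − 179.9.
τ = M/ṁ = 461.590 s; T_ss = T_in − Q̇/(ṁ c_p) = 12.5808 °C.
T(t) = T_ss + (T₀ − T_ss) e^(−t/τ). Set T = 20.59:
e^(−t/τ) = (20.59 − 12.5808)/(29.16 − 12.5808) = 0.483088
t = −461.590 · ln(0.483088) = 335.832 s.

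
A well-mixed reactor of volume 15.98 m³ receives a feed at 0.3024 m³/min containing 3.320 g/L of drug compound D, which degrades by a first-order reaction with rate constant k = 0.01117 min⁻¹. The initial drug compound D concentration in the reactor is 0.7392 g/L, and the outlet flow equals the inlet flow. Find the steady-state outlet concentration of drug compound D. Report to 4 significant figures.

Accumulation = in − out − consumed: V dC/dt = Q C_in − Q C − k V C.
At steady state: 0 = Q C_in − (Q + kV) C_ss, so C_ss = Q C_in/(Q + kV).
C_ss = 0.3024·3.320/(0.3024 + 0.01117·15.98) = 1.00397/0.480897 = 2.08770 g/L.

2.088 g/L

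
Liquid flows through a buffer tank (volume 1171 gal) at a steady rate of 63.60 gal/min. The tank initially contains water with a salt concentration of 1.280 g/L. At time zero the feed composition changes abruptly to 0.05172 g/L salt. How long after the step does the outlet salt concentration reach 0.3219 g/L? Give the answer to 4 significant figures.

Unsteady species balance (constant V, well mixed): V dC/dt = Q(C_in − C), so τ = V/Q = 18.4119 min.
C(t) = C_in + (C₀ − C_in) e^(−t/τ). Set C = 0.3219 and solve for t:
e^(−t/τ) = (C − C_in)/(C₀ − C_in) = (0.3219 − 0.05172)/(1.280 − 0.05172) = 0.219966
t = −τ ln(…) = 18.4119 × 1.51428 = 27.8809 min.

27.88 min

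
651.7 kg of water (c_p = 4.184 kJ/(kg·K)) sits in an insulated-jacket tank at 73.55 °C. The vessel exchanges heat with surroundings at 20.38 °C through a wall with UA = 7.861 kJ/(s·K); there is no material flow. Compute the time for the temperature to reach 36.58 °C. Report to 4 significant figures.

Unsteady energy balance on the tank contents: M c_p dT/dt = −UA(T − T_amb).
τ = M c_p/UA = 346.866 s; T_ss = T_amb = 20.3800 °C.
T(t) = T_ss + (T₀ − T_ss)e^(−t/τ); set T = 36.58:
t = −τ ln[(T − T_ss)/(T₀ − T_ss)] = −346.866 · ln(0.304683) = 412.244 s.

412.2 s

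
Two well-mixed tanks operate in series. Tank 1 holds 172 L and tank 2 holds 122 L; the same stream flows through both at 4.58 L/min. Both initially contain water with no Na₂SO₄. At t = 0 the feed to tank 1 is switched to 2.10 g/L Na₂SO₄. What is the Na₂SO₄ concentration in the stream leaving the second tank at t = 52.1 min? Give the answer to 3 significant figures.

1.02 g/L

Species balance on tank i: dCᵢ/dt = (Cᵢ₋₁ − Cᵢ)/τᵢ with τᵢ = Vᵢ/Q.
τ₁ = 172/4.58 = 37.555 min; τ₂ = 122/4.58 = 26.638 min.
Tank 1: C₁ = C_in(1 − e^(−t/τ₁)). Tank 2 (τ₁ ≠ τ₂): C₂ = C_in[1 − (τ₁ e^(−t/τ₁) − τ₂ e^(−t/τ₂))/(τ₁ − τ₂)].
At t = 52.1: e^(−t/τ₁) = 0.24975, e^(−t/τ₂) = 0.14144.
C₂ = 2.10·[1 − (37.555·0.24975 − 26.638·0.14144)/(10.917)] = 2.10·0.48599 = 1.0206 g/L.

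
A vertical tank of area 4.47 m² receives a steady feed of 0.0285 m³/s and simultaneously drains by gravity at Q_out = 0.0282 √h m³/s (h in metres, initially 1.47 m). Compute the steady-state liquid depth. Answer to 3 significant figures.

A dh/dt = Q_in − 0.0282 √h. Steady state requires inflow = outflow:
Q_in = 0.0282 √h_ss ⇒ √h_ss = 0.0285/0.0282 = 1.0106.
h_ss = 1.0106² = 1.0214 m. (Since h₀ = 1.47 m > h_ss, the level will fall toward this value.)

1.02 m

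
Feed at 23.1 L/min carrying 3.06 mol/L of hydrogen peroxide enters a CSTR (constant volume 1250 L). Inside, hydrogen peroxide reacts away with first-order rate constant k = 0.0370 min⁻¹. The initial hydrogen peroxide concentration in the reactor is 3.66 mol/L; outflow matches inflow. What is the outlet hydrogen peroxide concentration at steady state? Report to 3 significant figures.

1.02 mol/L

V dC/dt = Q(C_in − C) − k V C.
Steady state (dC/dt = 0): C_ss = Q C_in/(Q + kV) = C_in/(1 + kV/Q).
C_ss = 23.1·3.06/(23.1 + 0.0370·1250) = 70.686/69.350 = 1.0193 mol/L.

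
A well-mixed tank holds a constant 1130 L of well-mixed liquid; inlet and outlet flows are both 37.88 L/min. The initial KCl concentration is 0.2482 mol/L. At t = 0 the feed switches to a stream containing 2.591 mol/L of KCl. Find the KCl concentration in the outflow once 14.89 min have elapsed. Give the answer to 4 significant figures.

Transient balance on the dissolved component: V dC/dt = Q(C_in − C).
Rewrite as dC/dt + C/τ = C_in/τ, τ = V/Q = 29.8310 min.
C approaches C_in exponentially: C(t) = C_in + (C₀ − C_in) e^(−t/τ).
C(14.89) = 2.591 + (0.2482 − 2.591)·e^(−14.89/29.8310) = 2.591 + (-2.34280)·0.607050 = 1.16880 mol/L.

1.169 mol/L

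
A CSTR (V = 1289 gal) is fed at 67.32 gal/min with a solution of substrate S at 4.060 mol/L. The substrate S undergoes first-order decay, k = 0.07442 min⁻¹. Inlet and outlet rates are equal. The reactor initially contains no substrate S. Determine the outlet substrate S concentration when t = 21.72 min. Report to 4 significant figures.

V dC/dt = Q(C_in − C) − k V C.
dC/dt = (Q/V) C_in − (Q/V + k) C; effective rate a = Q/V + k = 0.0522265 + 0.07442 = 0.126647 min⁻¹.
C_ss = Q C_in/(Q + kV) = 1.67426 mol/L; C(t) = C_ss + (C₀ − C_ss) e^(−a t).
C(21.72) = 1.67426 + (-1.67426)·e^(−0.126647·21.72) = 1.67426 + (-1.67426)·0.0638791 = 1.56731 mol/L.

1.567 mol/L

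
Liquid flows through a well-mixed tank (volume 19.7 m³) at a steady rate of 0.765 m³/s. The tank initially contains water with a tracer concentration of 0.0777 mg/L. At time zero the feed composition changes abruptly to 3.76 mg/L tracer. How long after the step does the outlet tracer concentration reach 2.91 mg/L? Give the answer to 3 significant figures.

Accumulation = in − out for the solute gives V dC/dt = Q(C_in − C), so τ = V/Q = 25.752 s.
C(t) = C_in + (C₀ − C_in) e^(−t/τ). Set C = 2.91 and solve for t:
e^(−t/τ) = (C − C_in)/(C₀ − C_in) = (2.91 − 3.76)/(0.0777 − 3.76) = 0.23083
t = −τ ln(…) = 25.752 × 1.4661 = 37.753 s.

37.8 s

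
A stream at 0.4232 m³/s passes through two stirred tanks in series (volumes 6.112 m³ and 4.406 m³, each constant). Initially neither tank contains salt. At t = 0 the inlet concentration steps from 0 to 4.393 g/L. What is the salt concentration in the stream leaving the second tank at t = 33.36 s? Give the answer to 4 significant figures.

3.291 g/L

Species balance on tank i: dCᵢ/dt = (Cᵢ₋₁ − Cᵢ)/τᵢ with τᵢ = Vᵢ/Q.
τ₁ = 6.112/0.4232 = 14.4423 s; τ₂ = 4.406/0.4232 = 10.4112 s.
Tank 1: C₁ = C_in(1 − e^(−t/τ₁)). Tank 2 (τ₁ ≠ τ₂): C₂ = C_in[1 − (τ₁ e^(−t/τ₁) − τ₂ e^(−t/τ₂))/(τ₁ − τ₂)].
At t = 33.36: e^(−t/τ₁) = 0.0992737, e^(−t/τ₂) = 0.0405891.
C₂ = 4.393·[1 − (14.4423·0.0992737 − 10.4112·0.0405891)/(4.03119)] = 4.393·0.749164 = 3.29108 g/L.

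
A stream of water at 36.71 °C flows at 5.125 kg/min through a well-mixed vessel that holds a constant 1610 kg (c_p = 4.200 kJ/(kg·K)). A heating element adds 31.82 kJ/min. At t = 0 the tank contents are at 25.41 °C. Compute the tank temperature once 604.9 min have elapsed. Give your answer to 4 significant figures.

36.33 °C

M c_p dT/dt = ṁ c_p (T_in − T) + Q̇.
τ = M/ṁ = 314.146 min; T_ss = T_in + Q̇/(ṁ c_p) = 36.71 + 31.82/(5.125·4.200) = 38.1883 °C.
This is linear first-order; T(t) = T_ss + (T₀ − T_ss) e^(−t/τ).
T(604.9) = 38.1883 + (-12.7783)·e^(−604.9/314.146) = 38.1883 + (-12.7783)·0.145798 = 36.3252 °C.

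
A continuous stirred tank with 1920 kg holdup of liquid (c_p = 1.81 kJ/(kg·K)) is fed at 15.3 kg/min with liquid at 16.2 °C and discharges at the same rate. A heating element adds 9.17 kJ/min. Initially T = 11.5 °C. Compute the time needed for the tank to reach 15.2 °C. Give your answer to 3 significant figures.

167 min

Unsteady energy balance on the tank contents: M c_p dT/dt = ṁ c_p (T_in − T) + 9.17.
τ = M/ṁ = 125.49 min; T_ss = T_in + Q̇/(ṁ c_p) = 16.531 °C.
T(t) = T_ss + (T₀ − T_ss) e^(−t/τ). Set T = 15.2:
e^(−t/τ) = (15.2 − 16.531)/(11.5 − 16.531) = 0.26458
t = −125.49 · ln(0.26458) = 166.85 min.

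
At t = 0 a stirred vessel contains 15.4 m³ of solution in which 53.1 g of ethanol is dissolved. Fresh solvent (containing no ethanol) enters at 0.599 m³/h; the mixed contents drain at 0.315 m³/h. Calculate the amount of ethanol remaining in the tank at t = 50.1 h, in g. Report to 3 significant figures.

Let m(t) be the amount of ethanol. Volume: V(t) = V₀ + (Q_in − Q_out) t = 15.4 + 0.28400 t; V(50.1) = 29.628 m³.
No ethanol enters, so dm/dt = −Q_out · (m/V).
dm/m = −Q_out dt/(V₀ + 0.28400 t); integrating gives ln(m/m₀) = −(Q_out/(Q_in−Q_out)) ln(V/V₀).
m = m₀ (V₀/V)^(Q_out/(Q_in−Q_out)) = 53.1 × (15.4/29.628)^(1.1092) = 25.697 g.

25.7 g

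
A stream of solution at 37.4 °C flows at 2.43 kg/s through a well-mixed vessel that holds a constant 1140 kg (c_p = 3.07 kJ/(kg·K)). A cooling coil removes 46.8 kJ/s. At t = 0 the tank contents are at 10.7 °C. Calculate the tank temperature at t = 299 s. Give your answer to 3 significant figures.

M c_p dT/dt = ṁ c_p (T_in − T) − Q̇.
Rearrange: dT/dt = (T_ss − T)/τ with τ = M/ṁ = 469.14 s and T_ss = T_in − Q̇/(ṁ c_p) = 31.127 °C.
This is linear first-order; T(t) = T_ss + (T₀ − T_ss) e^(−t/τ).
T(299) = 31.127 + (-20.427)·e^(−299/469.14) = 31.127 + (-20.427)·0.52870 = 20.327 °C.

20.3 °C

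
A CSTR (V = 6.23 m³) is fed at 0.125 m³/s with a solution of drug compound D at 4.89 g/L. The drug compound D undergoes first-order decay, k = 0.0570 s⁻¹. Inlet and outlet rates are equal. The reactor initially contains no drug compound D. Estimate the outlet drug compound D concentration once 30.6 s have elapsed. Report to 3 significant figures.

1.15 g/L

Accumulation = in − out − consumed: V dC/dt = Q C_in − Q C − k V C.
dC/dt = (Q/V) C_in − (Q/V + k) C; effective rate a = Q/V + k = 0.020064 + 0.0570 = 0.077064 s⁻¹.
C_ss = Q C_in/(Q + kV) = 1.2731 g/L; C(t) = C_ss + (C₀ − C_ss) e^(−a t).
C(30.6) = 1.2731 + (-1.2731)·e^(−0.077064·30.6) = 1.2731 + (-1.2731)·0.094594 = 1.1527 g/L.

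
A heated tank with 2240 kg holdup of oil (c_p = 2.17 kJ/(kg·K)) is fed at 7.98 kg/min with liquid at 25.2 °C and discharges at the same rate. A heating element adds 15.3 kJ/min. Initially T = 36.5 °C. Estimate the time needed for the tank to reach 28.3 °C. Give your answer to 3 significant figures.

434 min

Energy balance: M c_p dT/dt = ṁ c_p (T_in − T) + 15.3.
τ = M/ṁ = 280.70 min; T_ss = T_in + Q̇/(ṁ c_p) = 26.084 °C.
T(t) = T_ss + (T₀ − T_ss) e^(−t/τ). Set T = 28.3:
e^(−t/τ) = (28.3 − 26.084)/(36.5 − 26.084) = 0.21278
t = −280.70 · ln(0.21278) = 434.38 min.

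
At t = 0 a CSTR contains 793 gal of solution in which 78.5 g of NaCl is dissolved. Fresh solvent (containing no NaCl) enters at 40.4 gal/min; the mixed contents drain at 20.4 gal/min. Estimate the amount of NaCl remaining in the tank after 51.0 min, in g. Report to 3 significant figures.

Let m(t) be the amount of NaCl. Volume: V(t) = V₀ + (Q_in − Q_out) t = 793 + 20.000 t; V(51.0) = 1813.0 gal.
Species balance (pure solvent in): dm/dt = −Q_out · m/V(t).
Separate: dm/m = −Q_out dt/V(t) ⇒ ln(m/m₀) = −(Q_out/(Q_in−Q_out)) ln(V/V₀).
m = m₀ (V₀/V)^(Q_out/(Q_in−Q_out)) = 78.5 × (793/1813.0)^(1.0200) = 33.772 g.

33.8 g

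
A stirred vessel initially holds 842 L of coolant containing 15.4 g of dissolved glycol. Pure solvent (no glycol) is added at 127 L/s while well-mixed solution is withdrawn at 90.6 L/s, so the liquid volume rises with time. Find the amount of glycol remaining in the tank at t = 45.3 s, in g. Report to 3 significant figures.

Total volume: dV/dt = Q_in − Q_out = 36.400 L/s, so V(t) = 842 + 36.400 t and V(45.3) = 2490.9 L.
No glycol enters, so dm/dt = −Q_out · (m/V).
dm/m = −Q_out dt/(V₀ + 36.400 t); integrating gives ln(m/m₀) = −(Q_out/(Q_in−Q_out)) ln(V/V₀).
m = m₀ (V₀/V)^(Q_out/(Q_in−Q_out)) = 15.4 × (842/2490.9)^(2.4890) = 1.0353 g.

1.04 g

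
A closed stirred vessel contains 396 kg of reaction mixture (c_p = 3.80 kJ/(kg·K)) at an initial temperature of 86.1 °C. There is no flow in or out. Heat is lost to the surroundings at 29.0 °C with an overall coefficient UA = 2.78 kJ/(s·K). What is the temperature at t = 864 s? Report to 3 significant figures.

40.6 °C

Heat balance on the well-mixed liquid: M c_p dT/dt = −UA(T − T_amb).
dT/dt = (T_ss − T)/τ with T_ss = T_amb = 29.000 °C, τ = M c_p/UA = 396·3.80/2.78 = 541.29 s.
T approaches T_ss exponentially: T(t) = T_ss + (T₀ − T_ss) e^(−t/τ).
T(864) = 29.000 + (57.100)·0.20267 = 40.573 °C.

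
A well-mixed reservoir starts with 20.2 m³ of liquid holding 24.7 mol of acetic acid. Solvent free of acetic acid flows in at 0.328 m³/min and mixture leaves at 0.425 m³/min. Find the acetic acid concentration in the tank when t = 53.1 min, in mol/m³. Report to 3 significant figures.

0.452 mol/m³

Total volume: dV/dt = Q_in − Q_out = -0.097000 m³/min, so V(t) = 20.2 − 0.097000 t and V(53.1) = 15.049 m³.
Species balance (pure solvent in): dm/dt = −Q_out · m/V(t).
Separate: dm/m = −Q_out dt/V(t) ⇒ ln(m/m₀) = −(Q_out/(Q_in−Q_out)) ln(V/V₀).
m = m₀ (V₀/V)^(Q_out/(Q_in−Q_out)) = 24.7 × (20.2/15.049)^(-4.3814) = 6.8013 mol.
C = m/V = 6.8013/15.049 = 0.45194 mol/m³.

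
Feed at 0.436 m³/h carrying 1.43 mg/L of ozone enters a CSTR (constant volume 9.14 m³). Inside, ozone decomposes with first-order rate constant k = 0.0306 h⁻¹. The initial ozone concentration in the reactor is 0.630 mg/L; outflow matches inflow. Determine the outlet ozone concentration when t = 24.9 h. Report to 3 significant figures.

0.837 mg/L

Species balance: V dC/dt = Q C_in − Q C − k V C.
dC/dt = (Q/V) C_in − (Q/V + k) C; effective rate a = Q/V + k = 0.047702 + 0.0306 = 0.078302 h⁻¹.
C_ss = Q C_in/(Q + kV) = 0.87117 mg/L; C(t) = C_ss + (C₀ − C_ss) e^(−a t).
C(24.9) = 0.87117 + (-0.24117)·e^(−0.078302·24.9) = 0.87117 + (-0.24117)·0.14231 = 0.83685 mg/L.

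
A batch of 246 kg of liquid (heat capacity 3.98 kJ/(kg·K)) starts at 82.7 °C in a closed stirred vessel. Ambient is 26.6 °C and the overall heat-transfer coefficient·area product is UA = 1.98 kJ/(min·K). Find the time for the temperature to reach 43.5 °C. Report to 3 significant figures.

Heat balance on the well-mixed liquid: M c_p dT/dt = −UA(T − T_amb).
τ = M c_p/UA = 494.48 min; T_ss = T_amb = 26.600 °C.
T(t) = T_ss + (T₀ − T_ss)e^(−t/τ); set T = 43.5:
t = −τ ln[(T − T_ss)/(T₀ − T_ss)] = −494.48 · ln(0.30125) = 593.29 min.

593 min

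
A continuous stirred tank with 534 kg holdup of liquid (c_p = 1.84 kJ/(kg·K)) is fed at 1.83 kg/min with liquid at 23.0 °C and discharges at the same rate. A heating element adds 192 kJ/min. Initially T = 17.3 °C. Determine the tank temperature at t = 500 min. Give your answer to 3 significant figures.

68.7 °C

Heat balance on the well-mixed liquid: M c_p dT/dt = ṁ c_p (T_in − T) + 192.
Rearrange: dT/dt = (T_ss − T)/τ with τ = M/ṁ = 291.80 min and T_ss = T_in + Q̇/(ṁ c_p) = 80.021 °C.
T approaches T_ss exponentially: T(t) = T_ss + (T₀ − T_ss) e^(−t/τ).
T(500) = 80.021 + (-62.721)·e^(−500/291.80) = 80.021 + (-62.721)·0.18024 = 68.716 °C.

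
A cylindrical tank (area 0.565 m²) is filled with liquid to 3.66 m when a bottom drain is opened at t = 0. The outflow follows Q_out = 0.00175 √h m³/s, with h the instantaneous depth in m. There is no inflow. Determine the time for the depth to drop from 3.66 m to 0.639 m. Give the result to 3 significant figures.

719 s

A dh/dt = −Q_out = −0.00175 √h.
This is separable: 2 d(√h)/dt = −0.00175/A, so √h = √h₀ − (0.00175/(2A)) t.
t = 2A(√h₀ − √h)/0.00175 = 2·0.565·(√3.66 − √0.639)/0.00175
  = 1.1300 × (1.9131 − 0.79937) / 0.00175 = 719.16 s.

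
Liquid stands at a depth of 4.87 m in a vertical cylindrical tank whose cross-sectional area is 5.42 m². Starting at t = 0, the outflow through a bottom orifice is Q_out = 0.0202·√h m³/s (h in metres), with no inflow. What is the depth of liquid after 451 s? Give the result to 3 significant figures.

1.87 m

With no inflow, A dh/dt = −0.0202 √h.
∫ h^(−1/2) dh = −(0.0202/A) ∫ dt, giving 2√h = 2√h₀ − (0.0202/A) t.
√h = √4.87 − 0.0202·451/(2·5.42) = 2.2068 − 0.84042 = 1.3664.
h = 1.3664² = 1.8670 m.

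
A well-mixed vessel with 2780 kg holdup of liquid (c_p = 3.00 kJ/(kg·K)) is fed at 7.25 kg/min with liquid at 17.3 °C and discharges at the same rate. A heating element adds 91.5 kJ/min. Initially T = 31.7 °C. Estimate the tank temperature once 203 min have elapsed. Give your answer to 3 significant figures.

First-law balance (no shaft work): M c_p dT/dt = ṁ c_p (T_in − T) + 91.5.
Rearrange: dT/dt = (T_ss − T)/τ with τ = M/ṁ = 383.45 min and T_ss = T_in + Q̇/(ṁ c_p) = 21.507 °C.
This is linear first-order; T(t) = T_ss + (T₀ − T_ss) e^(−t/τ).
T(203) = 21.507 + (10.193)·e^(−203/383.45) = 21.507 + (10.193)·0.58895 = 27.510 °C.

27.5 °C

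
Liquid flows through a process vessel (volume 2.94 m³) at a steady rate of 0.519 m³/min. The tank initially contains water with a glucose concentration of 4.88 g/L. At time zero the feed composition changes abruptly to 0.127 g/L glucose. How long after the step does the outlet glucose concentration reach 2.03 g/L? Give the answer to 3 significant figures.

5.19 min

Species balance: V dC/dt = Q(C_in − C) ⇒ τ = V/Q = 5.6647 min.
C(t) = C_in + (C₀ − C_in) e^(−t/τ). Set C = 2.03 and solve for t:
e^(−t/τ) = (C − C_in)/(C₀ − C_in) = (2.03 − 0.127)/(4.88 − 0.127) = 0.40038
t = −τ ln(…) = 5.6647 × 0.91534 = 5.1852 min.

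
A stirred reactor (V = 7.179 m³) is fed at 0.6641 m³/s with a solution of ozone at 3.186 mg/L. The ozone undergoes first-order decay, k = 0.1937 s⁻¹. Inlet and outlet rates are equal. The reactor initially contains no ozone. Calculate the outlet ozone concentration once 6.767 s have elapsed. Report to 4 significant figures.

0.8813 mg/L

Accumulation = in − out − consumed: V dC/dt = Q C_in − Q C − k V C.
dC/dt = (Q/V) C_in − (Q/V + k) C; effective rate a = Q/V + k = 0.0925059 + 0.1937 = 0.286206 s⁻¹.
C_ss = Q C_in/(Q + kV) = 1.02976 mg/L; C(t) = C_ss + (C₀ − C_ss) e^(−a t).
C(6.767) = 1.02976 + (-1.02976)·e^(−0.286206·6.767) = 1.02976 + (-1.02976)·0.144171 = 0.881300 mg/L.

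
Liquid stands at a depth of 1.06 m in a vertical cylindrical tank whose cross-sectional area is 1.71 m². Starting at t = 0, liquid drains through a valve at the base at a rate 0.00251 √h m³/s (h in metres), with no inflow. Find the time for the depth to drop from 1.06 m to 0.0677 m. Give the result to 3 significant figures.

1050 s

Mass balance (ρ constant): A dh/dt = −0.00251 √h.
∫ h^(−1/2) dh = −(0.00251/A) ∫ dt, giving 2√h = 2√h₀ − (0.00251/A) t.
t = 2A(√h₀ − √h)/0.00251 = 2·1.71·(√1.06 − √0.0677)/0.00251
  = 3.4200 × (1.0296 − 0.26019) / 0.00251 = 1048.3 s.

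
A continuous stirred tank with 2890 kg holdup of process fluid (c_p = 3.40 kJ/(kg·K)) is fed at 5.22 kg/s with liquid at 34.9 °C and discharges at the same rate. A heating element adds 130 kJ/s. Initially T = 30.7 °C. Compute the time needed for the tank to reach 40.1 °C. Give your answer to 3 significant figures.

First-law balance (no shaft work): M c_p dT/dt = ṁ c_p (T_in − T) + 130.
τ = M/ṁ = 553.64 s; T_ss = T_in + Q̇/(ṁ c_p) = 42.225 °C.
T(t) = T_ss + (T₀ − T_ss) e^(−t/τ). Set T = 40.1:
e^(−t/τ) = (40.1 − 42.225)/(30.7 − 42.225) = 0.18437
t = −553.64 · ln(0.18437) = 936.11 s.

936 s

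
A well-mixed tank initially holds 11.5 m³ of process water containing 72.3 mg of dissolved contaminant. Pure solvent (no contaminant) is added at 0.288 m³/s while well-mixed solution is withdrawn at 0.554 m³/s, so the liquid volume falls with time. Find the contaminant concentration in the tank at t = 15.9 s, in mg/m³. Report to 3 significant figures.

Total volume: dV/dt = Q_in − Q_out = -0.26600 m³/s, so V(t) = 11.5 − 0.26600 t and V(15.9) = 7.2706 m³.
Species balance (pure solvent in): dm/dt = −Q_out · m/V(t).
dm/m = −Q_out dt/(V₀ − 0.26600 t); integrating gives ln(m/m₀) = −(Q_out/(Q_in−Q_out)) ln(V/V₀).
m = m₀ (V₀/V)^(Q_out/(Q_in−Q_out)) = 72.3 × (11.5/7.2706)^(-2.0827) = 27.824 mg.
C = m/V = 27.824/7.2706 = 3.8269 mg/m³.

3.83 mg/m³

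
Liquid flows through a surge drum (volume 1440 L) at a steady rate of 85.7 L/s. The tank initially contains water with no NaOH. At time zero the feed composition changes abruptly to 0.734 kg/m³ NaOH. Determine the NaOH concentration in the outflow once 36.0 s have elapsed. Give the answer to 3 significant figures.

0.648 kg/m³

Accumulation = in − out for the solute gives V dC/dt = Q(C_in − C).
So dC/dt = (C_in − C)/τ with τ = V/Q = 1440/85.7 = 16.803 s.
Integrating: C(t) = C_in + (C₀ − C_in) e^(−t/τ).
C(36.0) = 0.734 + (0 − 0.734)·e^(−36.0/16.803) = 0.734 + (-0.73400)·0.11736 = 0.64786 kg/m³.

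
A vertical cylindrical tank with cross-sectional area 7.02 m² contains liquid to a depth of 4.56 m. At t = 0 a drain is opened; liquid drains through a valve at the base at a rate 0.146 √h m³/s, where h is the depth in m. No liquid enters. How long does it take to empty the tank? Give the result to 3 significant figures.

205 s

Accumulation of liquid (constant cross-section A): A dh/dt = −0.146 √h.
This is separable: 2 d(√h)/dt = −0.146/A, so √h = √h₀ − (0.146/(2A)) t.
Tank is empty when √h = 0: t_empty = 2A√h₀/0.146.
t_empty = 2·7.02·√4.56/0.146 = 14.040·2.1354/0.146 = 205.35 s.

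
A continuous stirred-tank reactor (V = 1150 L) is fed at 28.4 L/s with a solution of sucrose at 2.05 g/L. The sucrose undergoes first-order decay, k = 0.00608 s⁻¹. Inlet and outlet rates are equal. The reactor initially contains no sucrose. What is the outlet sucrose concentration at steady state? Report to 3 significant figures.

1.65 g/L

V dC/dt = Q(C_in − C) − k V C.
At steady state: 0 = Q C_in − (Q + kV) C_ss, so C_ss = Q C_in/(Q + kV).
C_ss = 28.4·2.05/(28.4 + 0.00608·1150) = 58.220/35.392 = 1.6450 g/L.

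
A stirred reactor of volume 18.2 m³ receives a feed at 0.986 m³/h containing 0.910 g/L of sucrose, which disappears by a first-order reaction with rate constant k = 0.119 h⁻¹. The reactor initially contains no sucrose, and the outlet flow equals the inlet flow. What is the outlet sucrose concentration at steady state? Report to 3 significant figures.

0.285 g/L

Species balance: V dC/dt = Q C_in − Q C − k V C.
Steady state (dC/dt = 0): C_ss = Q C_in/(Q + kV) = C_in/(1 + kV/Q).
C_ss = 0.986·0.910/(0.986 + 0.119·18.2) = 0.89726/3.1518 = 0.28468 g/L.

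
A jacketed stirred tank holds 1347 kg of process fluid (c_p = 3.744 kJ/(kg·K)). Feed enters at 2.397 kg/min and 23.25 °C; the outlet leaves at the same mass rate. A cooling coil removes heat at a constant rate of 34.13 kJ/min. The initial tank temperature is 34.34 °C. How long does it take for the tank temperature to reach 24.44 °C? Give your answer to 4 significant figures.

614.1 min

Energy balance: M c_p dT/dt = ṁ c_p (T_in − T) − 34.13.
τ = M/ṁ = 561.952 min; T_ss = T_in − Q̇/(ṁ c_p) = 19.4469 °C.
T(t) = T_ss + (T₀ − T_ss) e^(−t/τ). Set T = 24.44:
e^(−t/τ) = (24.44 − 19.4469)/(34.34 − 19.4469) = 0.335261
t = −561.952 · ln(0.335261) = 614.128 min.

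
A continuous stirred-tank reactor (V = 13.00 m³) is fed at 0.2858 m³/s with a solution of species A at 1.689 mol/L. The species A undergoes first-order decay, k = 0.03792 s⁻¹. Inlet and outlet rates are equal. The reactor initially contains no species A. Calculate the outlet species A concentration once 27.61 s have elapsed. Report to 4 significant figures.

0.5013 mol/L

Accumulation = in − out − consumed: V dC/dt = Q C_in − Q C − k V C.
This is linear with rate a = Q/V + k = 0.0599046 s⁻¹.
C_ss = Q C_in/(Q + kV) = 0.619852 mol/L; C(t) = C_ss + (C₀ − C_ss) e^(−a t).
C(27.61) = 0.619852 + (-0.619852)·e^(−0.0599046·27.61) = 0.619852 + (-0.619852)·0.191290 = 0.501281 mol/L.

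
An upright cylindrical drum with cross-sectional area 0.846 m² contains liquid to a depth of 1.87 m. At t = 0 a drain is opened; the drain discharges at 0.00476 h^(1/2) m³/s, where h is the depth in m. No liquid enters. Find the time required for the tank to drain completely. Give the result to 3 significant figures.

486 s

Volume balance on the tank: A dh/dt = −0.00476 √h.
∫ h^(−1/2) dh = −(0.00476/A) ∫ dt, giving 2√h = 2√h₀ − (0.00476/A) t.
Set h = 0: 2√h₀ = (0.00476/A) t_empty ⇒ t_empty = 2A√h₀/0.00476.
t_empty = 2·0.846·√1.87/0.00476 = 1.6920·1.3675/0.00476 = 486.09 s.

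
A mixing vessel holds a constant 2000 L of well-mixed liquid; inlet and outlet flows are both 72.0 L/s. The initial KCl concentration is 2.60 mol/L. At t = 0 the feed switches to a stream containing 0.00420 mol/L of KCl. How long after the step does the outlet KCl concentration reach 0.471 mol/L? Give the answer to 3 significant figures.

Transient balance on the dissolved component: V dC/dt = Q(C_in − C), so τ = V/Q = 27.778 s.
C(t) = C_in + (C₀ − C_in) e^(−t/τ). Set C = 0.471 and solve for t:
e^(−t/τ) = (C − C_in)/(C₀ − C_in) = (0.471 − 0.00420)/(2.60 − 0.00420) = 0.17983
t = −τ ln(…) = 27.778 × 1.7157 = 47.660 s.

47.7 s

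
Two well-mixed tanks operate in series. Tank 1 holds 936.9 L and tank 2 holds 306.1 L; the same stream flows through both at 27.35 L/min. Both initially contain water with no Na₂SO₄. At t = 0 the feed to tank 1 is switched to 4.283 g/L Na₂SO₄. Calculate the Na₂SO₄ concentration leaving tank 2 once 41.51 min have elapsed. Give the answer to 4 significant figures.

2.440 g/L

Time constants: τᵢ = Vᵢ/Q for each well-mixed tank.
τ₁ = 936.9/27.35 = 34.2559 min; τ₂ = 306.1/27.35 = 11.1920 min.
Tank 1: C₁ = C_in(1 − e^(−t/τ₁)). Tank 2 (τ₁ ≠ τ₂): C₂ = C_in[1 − (τ₁ e^(−t/τ₁) − τ₂ e^(−t/τ₂))/(τ₁ − τ₂)].
At t = 41.51: e^(−t/τ₁) = 0.297673, e^(−t/τ₂) = 0.0245041.
C₂ = 4.283·[1 − (34.2559·0.297673 − 11.1920·0.0245041)/(23.0640)] = 4.283·0.569770 = 2.44033 g/L.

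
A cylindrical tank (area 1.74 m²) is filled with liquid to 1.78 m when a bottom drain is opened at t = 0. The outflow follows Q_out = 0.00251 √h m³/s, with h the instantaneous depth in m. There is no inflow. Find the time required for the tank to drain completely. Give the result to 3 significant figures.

1850 s

A dh/dt = −Q_out = −0.00251 √h.
Separate and integrate: 2(√h − √h₀) = −(0.00251/A) t.
Tank is empty when √h = 0: t_empty = 2A√h₀/0.00251.
t_empty = 2·1.74·√1.78/0.00251 = 3.4800·1.3342/0.00251 = 1849.8 s.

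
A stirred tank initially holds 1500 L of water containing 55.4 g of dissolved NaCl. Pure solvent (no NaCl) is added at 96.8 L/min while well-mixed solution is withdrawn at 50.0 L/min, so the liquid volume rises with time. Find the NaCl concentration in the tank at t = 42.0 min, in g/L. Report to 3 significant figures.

0.00653 g/L

Total volume: dV/dt = Q_in − Q_out = 46.800 L/min, so V(t) = 1500 + 46.800 t and V(42.0) = 3465.6 L.
Species balance (pure solvent in): dm/dt = −Q_out · m/V(t).
Separate: dm/m = −Q_out dt/V(t) ⇒ ln(m/m₀) = −(Q_out/(Q_in−Q_out)) ln(V/V₀).
m = m₀ (V₀/V)^(Q_out/(Q_in−Q_out)) = 55.4 × (1500/3465.6)^(1.0684) = 22.644 g.
C = m/V = 22.644/3465.6 = 0.0065340 g/L.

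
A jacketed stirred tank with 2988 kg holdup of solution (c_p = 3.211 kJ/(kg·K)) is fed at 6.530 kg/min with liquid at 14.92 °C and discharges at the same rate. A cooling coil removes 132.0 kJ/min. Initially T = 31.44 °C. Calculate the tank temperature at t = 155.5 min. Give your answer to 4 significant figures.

Heat balance on the well-mixed liquid: M c_p dT/dt = ṁ c_p (T_in − T) − 132.0.
τ = M/ṁ = 457.580 min; T_ss = T_in − Q̇/(ṁ c_p) = 14.92 − 132.0/(6.530·3.211) = 8.62464 °C.
Integrating: T(t) = T_ss + (T₀ − T_ss) e^(−t/τ).
T(155.5) = 8.62464 + (22.8154)·e^(−155.5/457.580) = 8.62464 + (22.8154)·0.711891 = 24.8667 °C.

24.87 °C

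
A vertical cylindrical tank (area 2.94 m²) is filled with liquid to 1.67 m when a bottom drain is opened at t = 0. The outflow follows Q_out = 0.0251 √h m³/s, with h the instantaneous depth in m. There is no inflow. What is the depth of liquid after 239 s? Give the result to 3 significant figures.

0.0740 m

With no inflow, A dh/dt = −0.0251 √h.
∫ h^(−1/2) dh = −(0.0251/A) ∫ dt, giving 2√h = 2√h₀ − (0.0251/A) t.
√h = √1.67 − 0.0251·239/(2·2.94) = 1.2923 − 1.0202 = 0.27206.
h = 0.27206² = 0.074019 m.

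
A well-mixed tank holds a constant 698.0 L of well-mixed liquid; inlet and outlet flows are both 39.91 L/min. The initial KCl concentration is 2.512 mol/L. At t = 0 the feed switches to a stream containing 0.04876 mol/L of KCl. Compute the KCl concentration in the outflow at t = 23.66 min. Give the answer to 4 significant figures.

0.6855 mol/L

Accumulation = in − out for the solute gives V dC/dt = Q(C_in − C).
Time constant τ = V/Q = 698.0/39.91 = 17.4894 min.
This is linear first-order; C(t) = C_in + (C₀ − C_in) e^(−t/τ).
C(23.66) = 0.04876 + (2.512 − 0.04876)·e^(−23.66/17.4894) = 0.04876 + (2.46324)·0.258509 = 0.685531 mol/L.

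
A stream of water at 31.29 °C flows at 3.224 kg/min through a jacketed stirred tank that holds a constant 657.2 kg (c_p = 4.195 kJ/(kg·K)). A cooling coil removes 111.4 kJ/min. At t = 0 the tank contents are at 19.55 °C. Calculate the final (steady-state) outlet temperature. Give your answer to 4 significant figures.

M c_p dT/dt = ṁ c_p (T_in − T) − Q̇.
At steady state dT/dt = 0 ⇒ T_ss = T_in − Q̇/(ṁ c_p) = 31.29 − 111.4/(3.224·4.195) = 23.0532 °C.

23.05 °C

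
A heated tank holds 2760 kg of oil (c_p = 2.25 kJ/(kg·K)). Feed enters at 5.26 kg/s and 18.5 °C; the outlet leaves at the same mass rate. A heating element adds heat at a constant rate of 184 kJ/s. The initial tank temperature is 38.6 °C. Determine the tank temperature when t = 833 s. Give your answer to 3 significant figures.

35.0 °C

M c_p dT/dt = ṁ c_p (T_in − T) + Q̇.
Rearrange: dT/dt = (T_ss − T)/τ with τ = M/ṁ = 524.71 s and T_ss = T_in + Q̇/(ṁ c_p) = 34.047 °C.
This is linear first-order; T(t) = T_ss + (T₀ − T_ss) e^(−t/τ).
T(833) = 34.047 + (4.5529)·e^(−833/524.71) = 34.047 + (4.5529)·0.20443 = 34.978 °C.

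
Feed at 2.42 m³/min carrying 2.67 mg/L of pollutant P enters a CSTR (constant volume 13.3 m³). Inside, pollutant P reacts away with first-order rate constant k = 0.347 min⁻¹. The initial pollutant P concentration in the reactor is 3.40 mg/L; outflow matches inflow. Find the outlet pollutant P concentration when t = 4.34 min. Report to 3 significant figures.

V dC/dt = Q(C_in − C) − k V C.
dC/dt = (Q/V) C_in − (Q/V + k) C; effective rate a = Q/V + k = 0.18195 + 0.347 = 0.52895 min⁻¹.
C_ss = Q C_in/(Q + kV) = 0.91845 mg/L; C(t) = C_ss + (C₀ − C_ss) e^(−a t).
C(4.34) = 0.91845 + (2.4815)·e^(−0.52895·4.34) = 0.91845 + (2.4815)·0.10069 = 1.1683 mg/L.

1.17 mg/L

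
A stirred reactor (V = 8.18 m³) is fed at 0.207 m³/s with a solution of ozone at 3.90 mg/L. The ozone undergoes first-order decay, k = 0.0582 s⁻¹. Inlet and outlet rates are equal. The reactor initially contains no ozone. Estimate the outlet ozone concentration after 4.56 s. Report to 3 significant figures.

Species balance: V dC/dt = Q C_in − Q C − k V C.
dC/dt = (Q/V) C_in − (Q/V + k) C; effective rate a = Q/V + k = 0.025306 + 0.0582 = 0.083506 s⁻¹.
C_ss = Q C_in/(Q + kV) = 1.1819 mg/L; C(t) = C_ss + (C₀ − C_ss) e^(−a t).
C(4.56) = 1.1819 + (-1.1819)·e^(−0.083506·4.56) = 1.1819 + (-1.1819)·0.68332 = 0.37427 mg/L.

0.374 mg/L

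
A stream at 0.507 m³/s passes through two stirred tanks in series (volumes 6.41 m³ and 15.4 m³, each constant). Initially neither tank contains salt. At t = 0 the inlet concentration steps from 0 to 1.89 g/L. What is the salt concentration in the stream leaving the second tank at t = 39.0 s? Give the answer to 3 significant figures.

Species balance on tank i: dCᵢ/dt = (Cᵢ₋₁ − Cᵢ)/τᵢ with τᵢ = Vᵢ/Q.
τ₁ = 6.41/0.507 = 12.643 s; τ₂ = 15.4/0.507 = 30.375 s.
Solving the cascade with C₁(0)=C₂(0)=0 gives C₂(t) = C_in[1 − (τ₁ e^(−t/τ₁) − τ₂ e^(−t/τ₂))/(τ₁ − τ₂)].
At t = 39.0: e^(−t/τ₁) = 0.045743, e^(−t/τ₂) = 0.27694.
C₂ = 1.89·[1 − (12.643·0.045743 − 30.375·0.27694)/(-17.732)] = 1.89·0.55822 = 1.0550 g/L.

1.06 g/L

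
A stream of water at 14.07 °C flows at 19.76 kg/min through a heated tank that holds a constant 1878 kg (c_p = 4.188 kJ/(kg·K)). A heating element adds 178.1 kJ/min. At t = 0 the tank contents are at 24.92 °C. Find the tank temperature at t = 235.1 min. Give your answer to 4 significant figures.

16.96 °C

M c_p dT/dt = ṁ c_p (T_in − T) + Q̇.
τ = M/ṁ = 95.0405 min; T_ss = T_in + Q̇/(ṁ c_p) = 14.07 + 178.1/(19.76·4.188) = 16.2221 °C.
This is linear first-order; T(t) = T_ss + (T₀ − T_ss) e^(−t/τ).
T(235.1) = 16.2221 + (8.69786)·e^(−235.1/95.0405) = 16.2221 + (8.69786)·0.0842739 = 16.9551 °C.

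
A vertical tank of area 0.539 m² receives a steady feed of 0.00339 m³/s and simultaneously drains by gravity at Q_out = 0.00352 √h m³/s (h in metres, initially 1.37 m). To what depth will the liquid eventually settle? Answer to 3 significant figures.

0.928 m

A dh/dt = Q_in − 0.00352 √h. Steady state requires inflow = outflow:
Q_in = 0.00352 √h_ss ⇒ √h_ss = 0.00339/0.00352 = 0.96307.
h_ss = 0.96307² = 0.92750 m. (Since h₀ = 1.37 m > h_ss, the level will fall toward this value.)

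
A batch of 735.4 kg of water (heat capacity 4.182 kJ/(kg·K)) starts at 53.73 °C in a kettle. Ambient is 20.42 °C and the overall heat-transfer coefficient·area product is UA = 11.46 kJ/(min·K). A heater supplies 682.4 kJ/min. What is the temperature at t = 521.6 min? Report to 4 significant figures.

Lumped-capacitance energy balance: M c_p dT/dt = UA(T_amb − T) + Q̇.
dT/dt = (T_ss − T)/τ with T_ss = T_amb + Q̇/UA = 20.42 + 682.4/11.46 = 79.9662 °C, τ = M c_p/UA = 735.4·4.182/11.46 = 268.363 min.
This is linear first-order; T(t) = T_ss + (T₀ − T_ss) e^(−t/τ).
T(521.6) = 79.9662 + (-26.2362)·0.143183 = 76.2097 °C.

76.21 °C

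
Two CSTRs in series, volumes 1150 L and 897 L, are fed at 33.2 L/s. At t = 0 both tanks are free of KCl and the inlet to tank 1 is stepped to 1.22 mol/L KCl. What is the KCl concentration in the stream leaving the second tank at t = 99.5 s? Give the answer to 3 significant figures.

Species balance on tank i: dCᵢ/dt = (Cᵢ₋₁ − Cᵢ)/τᵢ with τᵢ = Vᵢ/Q.
τ₁ = 1150/33.2 = 34.639 s; τ₂ = 897/33.2 = 27.018 s.
Solving the cascade with C₁(0)=C₂(0)=0 gives C₂(t) = C_in[1 − (τ₁ e^(−t/τ₁) − τ₂ e^(−t/τ₂))/(τ₁ − τ₂)].
At t = 99.5: e^(−t/τ₁) = 0.056556, e^(−t/τ₂) = 0.025154.
C₂ = 1.22·[1 − (34.639·0.056556 − 27.018·0.025154)/(7.6205)] = 1.22·0.83211 = 1.0152 mol/L.

1.02 mol/L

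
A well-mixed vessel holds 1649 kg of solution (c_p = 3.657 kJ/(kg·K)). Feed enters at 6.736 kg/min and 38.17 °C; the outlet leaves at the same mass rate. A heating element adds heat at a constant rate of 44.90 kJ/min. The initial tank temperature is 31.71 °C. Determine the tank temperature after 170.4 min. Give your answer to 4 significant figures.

Energy balance: M c_p dT/dt = ṁ c_p (T_in − T) + 44.90.
τ = M/ṁ = 244.804 min; T_ss = T_in + Q̇/(ṁ c_p) = 38.17 + 44.90/(6.736·3.657) = 39.9927 °C.
Integrating: T(t) = T_ss + (T₀ − T_ss) e^(−t/τ).
T(170.4) = 39.9927 + (-8.28272)·e^(−170.4/244.804) = 39.9927 + (-8.28272)·0.498542 = 35.8634 °C.

35.86 °C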